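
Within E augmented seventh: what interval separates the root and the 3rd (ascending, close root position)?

The chord tones of E7#5 (E augmented seventh) are E–G#–B#–D.
So we need the interval from E up to G#.
From E to G# is 4 semitones, exactly the major third.

major third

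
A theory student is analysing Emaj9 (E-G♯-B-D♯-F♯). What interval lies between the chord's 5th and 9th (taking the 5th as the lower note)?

So we need the interval from B up to F♯.
From B to F♯ is 7 semitones, exactly the perfect fifth.

perfect fifth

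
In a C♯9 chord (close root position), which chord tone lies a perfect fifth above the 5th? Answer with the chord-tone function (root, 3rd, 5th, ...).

9th

Spelling the chord: C♯-E♯-G♯-B-D♯.
The 5th is G♯. A perfect fifth above G♯ is D♯.
D♯ is the chord's 9th.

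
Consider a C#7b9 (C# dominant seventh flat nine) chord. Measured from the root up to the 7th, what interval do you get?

minor seventh

C#7b9 is spelled C# E# G# B D.
The root is C# and the 7th is B.
From C# to B: 10 semitones over a seventh = minor.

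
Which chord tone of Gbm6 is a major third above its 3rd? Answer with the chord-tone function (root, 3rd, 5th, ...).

Spelling the chord: Gb-Bbb-Db-Eb.
The 3rd is Bbb. A major third above Bbb is Db.
Db is the chord's 5th.

5th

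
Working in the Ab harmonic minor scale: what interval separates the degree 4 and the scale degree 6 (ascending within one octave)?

Spelling the Ab harmonic minor scale: Ab Bb Cb Db Eb Fb G.
That puts Db below Fb.
Db up to Fb is 3 semitones, a half step narrower than a major third, so the interval is minor.

minor third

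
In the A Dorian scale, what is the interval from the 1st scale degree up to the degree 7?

minor seventh

The scale runs A B C D E F# G.
The 1st scale degree is A and the 7th scale degree is G.
From A to G: 10 semitones over a seventh = minor.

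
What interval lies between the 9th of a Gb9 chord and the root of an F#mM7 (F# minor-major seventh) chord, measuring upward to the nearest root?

augmented sixth

Gb9 has Ab as its 9th, and F#mM7 (F# minor-major seventh) has F# as its root.
From Ab to F#: 10 semitones over a sixth = augmented.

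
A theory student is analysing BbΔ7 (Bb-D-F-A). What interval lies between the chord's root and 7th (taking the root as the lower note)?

So we need the interval from Bb up to A.
Bb up to A spans 7 letter names and 11 semitones — a major seventh.

major 7th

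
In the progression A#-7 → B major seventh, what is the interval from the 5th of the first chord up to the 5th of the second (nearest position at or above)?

minor 2nd

The 5th of A#-7 is E#; the 5th of B major seventh is F#.
From E# to F#: 1 semitone over a second = minor.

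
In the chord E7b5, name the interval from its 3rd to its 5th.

diminished 3rd

The chord tones of E7b5 (E dominant seventh flat five) are E-G#-Bb-D.
The 3rd is G# and the 5th is Bb.
3 letter names make it a third; at 2 semitones (a whole step narrower than major) the quality is diminished.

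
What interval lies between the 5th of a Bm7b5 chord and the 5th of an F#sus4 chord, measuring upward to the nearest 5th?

A5

The 5th of Bm7b5 is F; the 5th of F#sus4 is C#.
F up to C# is 8 semitones, a half step wider than a perfect fifth, so the interval is augmented.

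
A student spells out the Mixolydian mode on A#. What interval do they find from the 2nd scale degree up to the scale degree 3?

major 2nd

A# mixolydian: A# B# C## D# E# F## G#.
The 2nd scale degree is B# and the 3rd degree is C##.
From B# to C## is 2 semitones, exactly the major second.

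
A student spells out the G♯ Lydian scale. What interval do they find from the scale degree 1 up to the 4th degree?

Spelling the G♯ Lydian scale: G♯ A♯ B♯ C𝄪 D♯ E♯ F𝄪.
Scale degree 1 = G♯; degree 4 = C𝄪.
From G♯ to C𝄪: 6 semitones over a fourth = augmented.

augmented fourth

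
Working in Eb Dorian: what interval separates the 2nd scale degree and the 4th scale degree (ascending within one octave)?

minor third

Eb dorian: Eb F Gb Ab Bb C Db.
2nd scale degree = F; degree 4 = Ab.
From F to Ab: 3 semitones over a third = minor.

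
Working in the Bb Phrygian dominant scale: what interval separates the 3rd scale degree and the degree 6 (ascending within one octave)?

Bb phrygian dominant: Bb Cb D Eb F Gb Ab.
That puts D below Gb.
D up to Gb is 4 semitones, a half step narrower than a perfect fourth, so the interval is diminished.

d4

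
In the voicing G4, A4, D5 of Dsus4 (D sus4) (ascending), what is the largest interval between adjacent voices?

perfect 4th

Adjacent intervals: G4→A4 = major second; A4→D5 = perfect fourth.
The largest is A4 to D5, a perfect fourth (5 semitones).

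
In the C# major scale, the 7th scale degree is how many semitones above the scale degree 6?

2

The scale is C# D# E# F# G# A# B#.
A# up to B# is a major second — 2 semitones.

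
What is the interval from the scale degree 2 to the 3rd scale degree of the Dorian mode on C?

Spelling the Dorian mode on C: C D E♭ F G A B♭.
So we need the interval from D up to E♭.
From D to E♭: 1 semitone over a second = minor.

minor second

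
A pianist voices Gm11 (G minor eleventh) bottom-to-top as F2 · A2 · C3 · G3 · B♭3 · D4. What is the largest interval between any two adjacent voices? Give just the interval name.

perfect fifth

Adjacent intervals: F2→A2 = major third; A2→C3 = minor third; C3→G3 = perfect fifth; G3→B♭3 = minor third; B♭3→D4 = major third.
The largest is C3 to G3, a perfect fifth (7 semitones).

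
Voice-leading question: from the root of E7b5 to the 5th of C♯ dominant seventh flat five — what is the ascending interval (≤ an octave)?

The root of E7b5 is E; the 5th of C♯ dominant seventh flat five is G.
From E to G: 3 semitones over a third = minor.

minor 3rd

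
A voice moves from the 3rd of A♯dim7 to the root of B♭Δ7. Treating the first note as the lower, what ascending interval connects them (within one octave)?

diminished seventh

The 3rd of A♯dim7 is C♯; the root of B♭Δ7 is B♭.
C♯ up to B♭ is 9 semitones, a whole step narrower than a major seventh, so the interval is diminished.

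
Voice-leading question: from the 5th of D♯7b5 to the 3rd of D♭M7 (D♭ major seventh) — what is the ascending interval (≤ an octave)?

minor sixth

The 5th of D♯7b5 is A; the 3rd of D♭M7 (D♭ major seventh) is F.
From A to F: 8 semitones over a sixth = minor.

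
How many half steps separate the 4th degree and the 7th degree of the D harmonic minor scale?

6

The scale is D E F G A Bb C#.
G up to C# is an augmented fourth — 6 semitones.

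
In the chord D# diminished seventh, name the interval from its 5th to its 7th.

minor third

Spelling the chord: D#–F#–A–C.
So we need the interval from A up to C.
3 letter names make it a third; at 3 semitones (a half step narrower than major) the quality is minor.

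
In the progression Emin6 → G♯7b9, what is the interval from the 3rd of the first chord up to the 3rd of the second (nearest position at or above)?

augmented third

Emin6 has G as its 3rd, and G♯7b9 has B♯ as its 3rd.
G up to B♯ is 5 semitones, a half step wider than a major third, so the interval is augmented.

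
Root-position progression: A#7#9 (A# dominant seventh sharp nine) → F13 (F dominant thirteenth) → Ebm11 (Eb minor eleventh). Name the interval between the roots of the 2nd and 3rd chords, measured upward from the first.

minor 7th

The roots are F and Eb.
F up to Eb is 10 semitones, a half step narrower than a major seventh, so the interval is minor.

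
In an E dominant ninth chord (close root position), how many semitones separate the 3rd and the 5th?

E9 (E dominant ninth): E-G♯-B-D-F♯.
G♯ to B is a minor third: 3 semitones.

3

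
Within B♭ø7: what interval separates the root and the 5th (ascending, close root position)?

diminished 5th

The chord tones of B♭ø (B♭ half-diminished seventh) are B♭, D♭, F♭, A♭.
So we need the interval from B♭ up to F♭.
5 letter names make it a fifth; at 6 semitones (a half step narrower than perfect) the quality is diminished.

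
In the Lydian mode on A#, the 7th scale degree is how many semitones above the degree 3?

7

The scale is A# B# C## D## E# F## G##.
C## up to G## is a perfect fifth — 7 semitones.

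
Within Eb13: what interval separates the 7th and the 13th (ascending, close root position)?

major 7th

Spelling the chord: Eb, G, Bb, Db, F, C.
The 7th is Db and the 13th is C.
From Db to C is 11 semitones, exactly the major seventh.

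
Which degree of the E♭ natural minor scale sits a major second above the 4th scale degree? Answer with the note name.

Bb

The scale is E♭ F G♭ A♭ B♭ C♭ D♭.
The 4th scale degree is A♭; a major second above that is B♭ — scale degree 5.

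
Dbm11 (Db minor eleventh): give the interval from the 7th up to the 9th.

The chord tones of Dbm11 (Db minor eleventh) are Db, Fb, Ab, Cb, Eb, Gb.
So we need the interval from Cb up to Eb.
Cb up to Eb spans 3 letter names and 4 semitones — a major third.

major third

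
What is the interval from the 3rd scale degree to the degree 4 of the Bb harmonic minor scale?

major second

Spelling the Bb harmonic minor scale: Bb C Db Eb F Gb A.
The 3rd scale degree is Db and the 4th scale degree is Eb.
Db up to Eb spans 2 letter names and 2 semitones — a major second.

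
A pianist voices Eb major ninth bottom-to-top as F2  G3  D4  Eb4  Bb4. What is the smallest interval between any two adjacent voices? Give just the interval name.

minor second

Adjacent intervals: F2→G3 = major ninth; G3→D4 = perfect fifth; D4→Eb4 = minor second; Eb4→Bb4 = perfect fifth.
The smallest is D4 to Eb4, a minor second (1 semitone).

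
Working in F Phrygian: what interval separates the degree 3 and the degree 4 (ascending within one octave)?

major second

The scale runs F Gb Ab Bb C Db Eb.
So we need the interval from Ab up to Bb.
From Ab to Bb is 2 semitones, exactly the major second.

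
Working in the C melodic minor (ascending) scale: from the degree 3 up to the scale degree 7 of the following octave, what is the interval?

C melodic minor: C D Eb F G A B.
The degree 3 is Eb and the scale degree 7 (up an octave) is B.
12 letter names make it a twelfth; at 20 semitones (a half step wider than perfect) the quality is augmented.

A12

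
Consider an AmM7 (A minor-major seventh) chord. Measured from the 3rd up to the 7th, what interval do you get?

Spelling the chord: A–C–E–G#.
That puts C below G#.
From C to G#: 8 semitones over a fifth = augmented.

augmented 5th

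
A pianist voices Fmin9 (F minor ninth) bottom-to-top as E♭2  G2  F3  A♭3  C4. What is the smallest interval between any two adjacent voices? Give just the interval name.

Adjacent intervals: E♭2→G2 = major third; G2→F3 = minor seventh; F3→A♭3 = minor third; A♭3→C4 = major third.
The smallest is F3 to A♭3, a minor third (3 semitones).

m3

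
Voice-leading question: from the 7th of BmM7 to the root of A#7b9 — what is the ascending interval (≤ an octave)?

The 7th of BmM7 is A#; the root of A#7b9 is A#.
A# up to A# spans 1 letter names and 0 semitones — a perfect unison.

perfect 1st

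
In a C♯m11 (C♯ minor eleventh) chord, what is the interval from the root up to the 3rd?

minor third

The chord tones of C♯m11 are C♯ E G♯ B D♯ F♯.
So we need the interval from C♯ up to E.
C♯ up to E is 3 semitones, a half step narrower than a major third, so the interval is minor.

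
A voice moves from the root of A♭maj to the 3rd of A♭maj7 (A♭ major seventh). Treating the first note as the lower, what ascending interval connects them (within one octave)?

A♭maj has A♭ as its root, and A♭maj7 (A♭ major seventh) has C as its 3rd.
From A♭ to C is 4 semitones, exactly the major third.

major 3rd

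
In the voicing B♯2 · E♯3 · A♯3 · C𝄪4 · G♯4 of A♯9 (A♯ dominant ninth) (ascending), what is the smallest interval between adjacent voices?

major third

Adjacent intervals: B♯2→E♯3 = perfect fourth; E♯3→A♯3 = perfect fourth; A♯3→C𝄪4 = major third; C𝄪4→G♯4 = diminished fifth.
The smallest is A♯3 to C𝄪4, a major third (4 semitones).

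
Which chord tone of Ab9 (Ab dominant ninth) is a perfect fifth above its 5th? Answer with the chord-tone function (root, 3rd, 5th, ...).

9th

Ab9: Ab, C, Eb, Gb, Bb.
The 5th is Eb. A perfect fifth above Eb is Bb.
Bb is the chord's 9th.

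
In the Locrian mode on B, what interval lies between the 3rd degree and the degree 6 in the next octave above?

perfect eleventh

The scale runs B C D E F G A.
So we need the interval from D up to G.
From D to G is 17 semitones, exactly the perfect eleventh.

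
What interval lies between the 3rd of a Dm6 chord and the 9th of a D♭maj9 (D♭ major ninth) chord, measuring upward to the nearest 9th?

The 3rd of Dm6 is F; the 9th of D♭maj9 (D♭ major ninth) is E♭.
From F to E♭: 10 semitones over a seventh = minor.

minor seventh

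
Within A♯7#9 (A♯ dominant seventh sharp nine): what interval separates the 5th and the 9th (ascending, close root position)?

augmented 5th

A♯7#9 (A♯ dominant seventh sharp nine): A♯ C𝄪 E♯ G♯ B𝄪.
That puts E♯ below B𝄪.
E♯ up to B𝄪 is 8 semitones, a half step wider than a perfect fifth, so the interval is augmented.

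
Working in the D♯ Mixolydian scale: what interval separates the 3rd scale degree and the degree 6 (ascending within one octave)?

perfect fourth

Spelling the D♯ Mixolydian scale: D♯ E♯ F𝄪 G♯ A♯ B♯ C♯.
3rd scale degree = F𝄪; scale degree 6 = B♯.
F𝄪 up to B♯ spans 4 letter names and 5 semitones — a perfect fourth.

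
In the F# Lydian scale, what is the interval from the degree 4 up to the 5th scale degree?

m2

The scale runs F# G# A# B# C# D# E#.
So we need the interval from B# up to C#.
2 letter names make it a second; at 1 semitone (a half step narrower than major) the quality is minor.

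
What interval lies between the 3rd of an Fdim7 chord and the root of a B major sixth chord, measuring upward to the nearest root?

The 3rd of Fdim7 is A♭; the root of B major sixth is B.
2 letter names make it a second; at 3 semitones (a half step wider than major) the quality is augmented.

A2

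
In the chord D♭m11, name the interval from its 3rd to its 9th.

major 7th

The chord tones of D♭m11 (D♭ minor eleventh) are D♭, F♭, A♭, C♭, E♭, G♭.
So we need the interval from F♭ up to E♭.
From F♭ to E♭ is 11 semitones, exactly the major seventh.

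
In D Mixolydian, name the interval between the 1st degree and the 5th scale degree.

Spelling D Mixolydian: D E F# G A B C.
That puts D below A.
From D to A is 7 semitones, exactly the perfect fifth.

perfect 5th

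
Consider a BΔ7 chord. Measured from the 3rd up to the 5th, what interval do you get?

minor 3rd

Spelling the chord: B-D#-F#-A#.
3rd = D#; 5th = F#.
3 letter names make it a third; at 3 semitones (a half step narrower than major) the quality is minor.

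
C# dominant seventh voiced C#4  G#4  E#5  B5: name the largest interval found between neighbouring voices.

major 6th

Adjacent intervals: C#4→G#4 = perfect fifth; G#4→E#5 = major sixth; E#5→B5 = diminished fifth.
The largest is G#4 to E#5, a major sixth (9 semitones).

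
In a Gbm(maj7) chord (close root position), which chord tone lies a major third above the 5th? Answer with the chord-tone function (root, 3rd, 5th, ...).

7th

Gb minor-major seventh is spelled Gb–Bbb–Db–F.
The 5th is Db. A major third above Db is F.
F is the chord's 7th.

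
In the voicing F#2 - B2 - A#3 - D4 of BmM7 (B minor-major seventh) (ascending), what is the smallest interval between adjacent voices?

diminished fourth

Adjacent intervals: F#2→B2 = perfect fourth; B2→A#3 = major seventh; A#3→D4 = diminished fourth.
The smallest is A#3 to D4, a diminished fourth (4 semitones).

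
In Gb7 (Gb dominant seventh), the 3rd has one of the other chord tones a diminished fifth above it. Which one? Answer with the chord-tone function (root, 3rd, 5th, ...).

Gb7 (Gb dominant seventh) is spelled Gb-Bb-Db-Fb.
The 3rd is Bb. A diminished fifth above Bb is Fb.
Fb is the chord's 7th.

7th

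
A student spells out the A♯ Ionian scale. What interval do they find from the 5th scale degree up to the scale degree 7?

major third

Spelling the A♯ Ionian scale: A♯ B♯ C𝄪 D♯ E♯ F𝄪 G𝄪.
5th scale degree = E♯; 7th degree = G𝄪.
From E♯ to G𝄪 is 4 semitones, exactly the major third.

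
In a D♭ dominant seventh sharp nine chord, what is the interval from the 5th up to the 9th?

augmented 5th

Spelling the chord: D♭-F-A♭-C♭-E.
That puts A♭ below E.
From A♭ to E: 8 semitones over a fifth = augmented.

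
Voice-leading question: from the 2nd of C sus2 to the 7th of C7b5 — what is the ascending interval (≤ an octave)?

minor sixth

The 2nd of C sus2 is D; the 7th of C7b5 is B♭.
From D to B♭: 8 semitones over a sixth = minor.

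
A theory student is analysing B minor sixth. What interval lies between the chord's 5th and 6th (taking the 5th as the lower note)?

major second

B minor sixth: B D F# G#.
5th = F#; 6th = G#.
Counting 2 letters and 2 half steps from F# gives a major second.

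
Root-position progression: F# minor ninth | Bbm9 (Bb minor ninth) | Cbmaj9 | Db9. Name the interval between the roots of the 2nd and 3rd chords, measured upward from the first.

minor second

The roots are Bb and Cb.
From Bb to Cb: 1 semitone over a second = minor.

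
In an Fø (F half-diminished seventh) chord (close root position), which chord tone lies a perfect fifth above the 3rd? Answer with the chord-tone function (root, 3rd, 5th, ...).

Spelling the chord: F-Ab-Cb-Eb.
The 3rd is Ab. A perfect fifth above Ab is Eb.
Eb is the chord's 7th.

7th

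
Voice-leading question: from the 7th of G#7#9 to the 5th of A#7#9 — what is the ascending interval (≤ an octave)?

major 7th

G#7#9 has F# as its 7th, and A#7#9 has E# as its 5th.
Counting 7 letters and 11 half steps from F# gives a major seventh.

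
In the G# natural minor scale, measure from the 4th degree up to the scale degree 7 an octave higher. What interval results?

Spelling the G# natural minor scale: G# A# B C# D# E F#.
The 4th degree is C# and the degree 7 (up an octave) is F#.
From C# to F# is 17 semitones, exactly the perfect eleventh.

perfect eleventh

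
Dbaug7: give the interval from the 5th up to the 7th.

The chord tones of Dbaug7 are Db F A Cb.
The 5th is A and the 7th is Cb.
3 letter names make it a third; at 2 semitones (a whole step narrower than major) the quality is diminished.

diminished 3rd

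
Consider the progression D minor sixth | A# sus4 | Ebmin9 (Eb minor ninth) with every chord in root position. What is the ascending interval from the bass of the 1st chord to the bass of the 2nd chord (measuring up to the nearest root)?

The roots are D and A#.
From D to A#: 8 semitones over a fifth = augmented.

augmented fifth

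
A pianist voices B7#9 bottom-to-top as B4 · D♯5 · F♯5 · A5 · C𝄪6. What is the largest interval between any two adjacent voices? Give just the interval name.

augmented third

Adjacent intervals: B4→D♯5 = major third; D♯5→F♯5 = minor third; F♯5→A5 = minor third; A5→C𝄪6 = augmented third.
The largest is A5 to C𝄪6, an augmented third (5 semitones).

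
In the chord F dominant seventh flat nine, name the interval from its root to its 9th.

F7b9 is spelled F A C Eb Gb.
Root = F; 9th = Gb.
9 letter names make it a ninth; at 13 semitones (a half step narrower than major) the quality is minor.

m9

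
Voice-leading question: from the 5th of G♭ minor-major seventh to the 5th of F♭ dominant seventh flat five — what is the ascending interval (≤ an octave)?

G♭ minor-major seventh has D♭ as its 5th, and F♭ dominant seventh flat five has C𝄫 as its 5th.
From D♭ to C𝄫: 9 semitones over a seventh = diminished.

diminished 7th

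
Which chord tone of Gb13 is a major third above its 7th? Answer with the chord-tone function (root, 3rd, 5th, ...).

Gb dominant thirteenth is spelled Gb-Bb-Db-Fb-Ab-Eb.
The 7th is Fb. A major third above Fb is Ab.
Ab is the chord's 9th.

9th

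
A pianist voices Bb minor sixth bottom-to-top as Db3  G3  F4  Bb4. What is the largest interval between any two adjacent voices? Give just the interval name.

Adjacent intervals: Db3→G3 = augmented fourth; G3→F4 = minor seventh; F4→Bb4 = perfect fourth.
The largest is G3 to F4, a minor seventh (10 semitones).

m7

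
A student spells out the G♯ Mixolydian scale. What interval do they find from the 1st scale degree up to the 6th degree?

The scale runs G♯ A♯ B♯ C♯ D♯ E♯ F♯.
That puts G♯ below E♯.
Counting 6 letters and 9 half steps from G♯ gives a major sixth.

M6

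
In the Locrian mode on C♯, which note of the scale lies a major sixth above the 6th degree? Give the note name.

F#

The scale is C♯ D E F♯ G A B.
The 6th degree is A; a major sixth above that is F♯ — scale degree 4.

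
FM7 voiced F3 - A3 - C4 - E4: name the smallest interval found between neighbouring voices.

Adjacent intervals: F3→A3 = major third; A3→C4 = minor third; C4→E4 = major third.
The smallest is A3 to C4, a minor third (3 semitones).

m3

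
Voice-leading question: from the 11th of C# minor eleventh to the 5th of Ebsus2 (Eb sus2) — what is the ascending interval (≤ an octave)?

diminished 4th

The 11th of C# minor eleventh is F#; the 5th of Ebsus2 (Eb sus2) is Bb.
4 letter names make it a fourth; at 4 semitones (a half step narrower than perfect) the quality is diminished.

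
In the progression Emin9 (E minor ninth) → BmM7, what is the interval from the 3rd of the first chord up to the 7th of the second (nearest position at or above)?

augmented 2nd

The 3rd of Emin9 (E minor ninth) is G; the 7th of BmM7 is A♯.
From G to A♯: 3 semitones over a second = augmented.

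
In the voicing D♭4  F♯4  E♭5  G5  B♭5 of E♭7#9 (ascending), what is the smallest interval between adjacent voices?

Adjacent intervals: D♭4→F♯4 = augmented third; F♯4→E♭5 = diminished seventh; E♭5→G5 = major third; G5→B♭5 = minor third.
The smallest is G5 to B♭5, a minor third (3 semitones).

minor 3rd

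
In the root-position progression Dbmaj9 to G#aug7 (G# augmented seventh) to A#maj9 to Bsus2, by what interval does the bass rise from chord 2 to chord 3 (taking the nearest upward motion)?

major second

The roots are G# and A#.
Counting 2 letters and 2 half steps from G# gives a major second.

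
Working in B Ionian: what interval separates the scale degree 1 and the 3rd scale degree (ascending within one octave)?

B major: B C♯ D♯ E F♯ G♯ A♯.
That puts B below D♯.
Counting 3 letters and 4 half steps from B gives a major third.

major 3rd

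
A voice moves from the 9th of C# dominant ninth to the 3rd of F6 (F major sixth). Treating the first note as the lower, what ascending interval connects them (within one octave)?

diminished 5th

The 9th of C# dominant ninth is D#; the 3rd of F6 (F major sixth) is A.
From D# to A: 6 semitones over a fifth = diminished.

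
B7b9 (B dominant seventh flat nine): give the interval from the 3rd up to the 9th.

Spelling the chord: B-D#-F#-A-C.
That puts D# below C.
7 letter names make it a seventh; at 9 semitones (a whole step narrower than major) the quality is diminished.

d7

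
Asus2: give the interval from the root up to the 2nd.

Spelling the chord: A–B–E.
That puts A below B.
Counting 2 letters and 2 half steps from A gives a major second.

major second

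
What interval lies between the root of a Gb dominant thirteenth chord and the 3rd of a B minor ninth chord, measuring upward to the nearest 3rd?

Gb dominant thirteenth has Gb as its root, and B minor ninth has D as its 3rd.
From Gb to D: 8 semitones over a fifth = augmented.

augmented 5th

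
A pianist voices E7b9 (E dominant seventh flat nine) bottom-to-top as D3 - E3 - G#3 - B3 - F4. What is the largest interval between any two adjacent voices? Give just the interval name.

Adjacent intervals: D3→E3 = major second; E3→G#3 = major third; G#3→B3 = minor third; B3→F4 = diminished fifth.
The largest is B3 to F4, a diminished fifth (6 semitones).

d5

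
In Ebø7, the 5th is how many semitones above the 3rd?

Spelling the chord: Eb-Gb-Bbb-Db.
Gb to Bbb is a minor third: 3 semitones.

3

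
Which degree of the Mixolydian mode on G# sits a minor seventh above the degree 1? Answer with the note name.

F#

The scale is G# A# B# C# D# E# F#.
The degree 1 is G#; a minor seventh above that is F# — scale degree 7.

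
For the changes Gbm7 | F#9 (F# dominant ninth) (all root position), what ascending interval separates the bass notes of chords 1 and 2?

The roots are Gb and F#.
Gb up to F# is 12 semitones, a half step wider than a major seventh, so the interval is augmented.

augmented seventh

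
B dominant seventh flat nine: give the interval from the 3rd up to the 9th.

d7

B7b9 (B dominant seventh flat nine) is spelled B–D#–F#–A–C.
The 3rd is D# and the 9th is C.
From D# to C: 9 semitones over a seventh = diminished.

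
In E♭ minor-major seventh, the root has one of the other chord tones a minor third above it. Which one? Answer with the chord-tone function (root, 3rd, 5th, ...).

3rd

E♭m(maj7): E♭, G♭, B♭, D.
The root is E♭. A minor third above E♭ is G♭.
G♭ is the chord's 3rd.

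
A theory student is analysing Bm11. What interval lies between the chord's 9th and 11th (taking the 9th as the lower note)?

m3

The chord tones of Bm11 are B-D-F#-A-C#-E.
That puts C# below E.
From C# to E: 3 semitones over a third = minor.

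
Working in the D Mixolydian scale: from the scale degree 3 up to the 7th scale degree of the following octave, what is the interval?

diminished twelfth

Spelling the D Mixolydian scale: D E F# G A B C.
That puts F# below C.
12 letter names make it a twelfth; at 18 semitones (a half step narrower than perfect) the quality is diminished.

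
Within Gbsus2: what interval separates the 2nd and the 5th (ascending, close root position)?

perfect 4th

Spelling the chord: Gb, Ab, Db.
The 2nd is Ab and the 5th is Db.
From Ab to Db is 5 semitones, exactly the perfect fourth.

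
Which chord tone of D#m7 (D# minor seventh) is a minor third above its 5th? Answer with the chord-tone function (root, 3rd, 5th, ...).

7th

The chord tones of D#min7 are D# F# A# C#.
The 5th is A#. A minor third above A# is C#.
C# is the chord's 7th.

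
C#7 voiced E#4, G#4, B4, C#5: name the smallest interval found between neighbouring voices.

Adjacent intervals: E#4→G#4 = minor third; G#4→B4 = minor third; B4→C#5 = major second.
The smallest is B4 to C#5, a major second (2 semitones).

major second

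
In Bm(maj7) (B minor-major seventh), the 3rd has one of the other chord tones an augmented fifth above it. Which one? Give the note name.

BmM7 is spelled B D F# A#.
The 3rd is D. An augmented fifth above D is A#.
A# is the chord's 7th.

A#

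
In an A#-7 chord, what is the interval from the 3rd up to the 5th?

Spelling the chord: A# C# E# G#.
So we need the interval from C# up to E#.
C# up to E# spans 3 letter names and 4 semitones — a major third.

major third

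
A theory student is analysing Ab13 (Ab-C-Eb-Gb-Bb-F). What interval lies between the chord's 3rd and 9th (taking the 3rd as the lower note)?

3rd = C; 9th = Bb.
C up to Bb is 10 semitones, a half step narrower than a major seventh, so the interval is minor.

minor seventh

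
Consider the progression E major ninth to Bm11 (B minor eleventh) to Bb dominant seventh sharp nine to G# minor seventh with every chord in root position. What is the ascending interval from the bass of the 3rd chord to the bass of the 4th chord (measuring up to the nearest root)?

The roots are Bb and G#.
6 letter names make it a sixth; at 10 semitones (a half step wider than major) the quality is augmented.

augmented 6th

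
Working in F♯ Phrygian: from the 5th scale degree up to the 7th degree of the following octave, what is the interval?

minor tenth

The scale runs F♯ G A B C♯ D E.
That puts C♯ below E.
From C♯ to E: 15 semitones over a tenth = minor.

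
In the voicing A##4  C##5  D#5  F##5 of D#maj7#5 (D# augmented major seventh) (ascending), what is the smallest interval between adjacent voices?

Adjacent intervals: A##4→C##5 = minor third; C##5→D#5 = minor second; D#5→F##5 = major third.
The smallest is C##5 to D#5, a minor second (1 semitone).

minor 2nd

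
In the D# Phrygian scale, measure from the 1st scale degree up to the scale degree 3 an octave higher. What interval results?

D# phrygian: D# E F# G# A# B C#.
That puts D# below F#.
10 letter names make it a tenth; at 15 semitones (a half step narrower than major) the quality is minor.

m10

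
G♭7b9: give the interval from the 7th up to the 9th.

G♭7b9: G♭–B♭–D♭–F♭–A𝄫.
That puts F♭ below A𝄫.
3 letter names make it a third; at 3 semitones (a half step narrower than major) the quality is minor.

minor third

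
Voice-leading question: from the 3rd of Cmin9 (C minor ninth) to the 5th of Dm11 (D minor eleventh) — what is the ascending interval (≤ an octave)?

Cmin9 (C minor ninth) has Eb as its 3rd, and Dm11 (D minor eleventh) has A as its 5th.
4 letter names make it a fourth; at 6 semitones (a half step wider than perfect) the quality is augmented.

augmented 4th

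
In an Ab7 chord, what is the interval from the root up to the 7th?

m7

Ab7 is spelled Ab C Eb Gb.
That puts Ab below Gb.
Ab up to Gb is 10 semitones, a half step narrower than a major seventh, so the interval is minor.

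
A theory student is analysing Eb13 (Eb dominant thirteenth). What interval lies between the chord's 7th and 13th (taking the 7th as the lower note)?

Spelling the chord: Eb-G-Bb-Db-F-C.
7th = Db; 13th = C.
Db up to C spans 7 letter names and 11 semitones — a major seventh.

M7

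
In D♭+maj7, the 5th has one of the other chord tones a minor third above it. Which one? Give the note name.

The chord tones of D♭maj7#5 (D♭ augmented major seventh) are D♭-F-A-C.
The 5th is A. A minor third above A is C.
C is the chord's 7th.

C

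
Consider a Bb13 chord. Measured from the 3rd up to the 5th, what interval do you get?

minor third

Bb dominant thirteenth: Bb, D, F, Ab, C, G.
The 3rd is D and the 5th is F.
From D to F: 3 semitones over a third = minor.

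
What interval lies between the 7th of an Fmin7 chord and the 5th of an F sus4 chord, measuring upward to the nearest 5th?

The 7th of Fmin7 is Eb; the 5th of F sus4 is C.
Eb up to C spans 6 letter names and 9 semitones — a major sixth.

major sixth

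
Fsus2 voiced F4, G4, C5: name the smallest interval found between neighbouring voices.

M2

Adjacent intervals: F4→G4 = major second; G4→C5 = perfect fourth.
The smallest is F4 to G4, a major second (2 semitones).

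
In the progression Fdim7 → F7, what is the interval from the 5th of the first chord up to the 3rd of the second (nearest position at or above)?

augmented sixth

Fdim7 has C♭ as its 5th, and F7 has A as its 3rd.
C♭ up to A is 10 semitones, a half step wider than a major sixth, so the interval is augmented.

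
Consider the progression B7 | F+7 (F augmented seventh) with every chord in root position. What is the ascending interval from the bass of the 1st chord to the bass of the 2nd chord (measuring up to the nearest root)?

The roots are B and F.
B up to F is 6 semitones, a half step narrower than a perfect fifth, so the interval is diminished.

d5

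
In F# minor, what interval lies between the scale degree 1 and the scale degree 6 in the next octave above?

F# natural minor: F# G# A B C# D E.
Scale degree 1 = F#; 6th scale degree (up an octave) = D.
F# up to D is 20 semitones, a half step narrower than a major thirteenth, so the interval is minor.

minor 13th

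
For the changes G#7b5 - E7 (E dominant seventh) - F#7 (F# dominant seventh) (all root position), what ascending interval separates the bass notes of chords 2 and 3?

M2

The roots are E and F#.
E up to F# spans 2 letter names and 2 semitones — a major second.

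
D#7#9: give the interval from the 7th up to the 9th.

augmented third

Spelling the chord: D#, F##, A#, C#, E##.
7th = C#; 9th = E##.
From C# to E##: 5 semitones over a third = augmented.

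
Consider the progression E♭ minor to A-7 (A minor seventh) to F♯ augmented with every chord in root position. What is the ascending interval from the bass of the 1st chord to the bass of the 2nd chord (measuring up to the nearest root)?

A4

The roots are E♭ and A.
4 letter names make it a fourth; at 6 semitones (a half step wider than perfect) the quality is augmented.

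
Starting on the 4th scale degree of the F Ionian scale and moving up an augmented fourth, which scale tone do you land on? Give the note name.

E

The scale is F G A Bb C D E.
The 4th scale degree is Bb; an augmented fourth above that is E — scale degree 7.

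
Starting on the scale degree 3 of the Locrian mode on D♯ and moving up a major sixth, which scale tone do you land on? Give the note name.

The scale is D♯ E F♯ G♯ A B C♯.
The scale degree 3 is F♯; a major sixth above that is D♯ — scale degree 1.

D#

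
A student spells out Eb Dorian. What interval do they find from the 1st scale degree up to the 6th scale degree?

Spelling Eb Dorian: Eb F Gb Ab Bb C Db.
The 1st scale degree is Eb and the degree 6 is C.
Eb up to C spans 6 letter names and 9 semitones — a major sixth.

major sixth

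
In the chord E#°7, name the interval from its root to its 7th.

The chord tones of E#dim7 (E# diminished seventh) are E# G# B D.
Root = E#; 7th = D.
From E# to D: 9 semitones over a seventh = diminished.

diminished 7th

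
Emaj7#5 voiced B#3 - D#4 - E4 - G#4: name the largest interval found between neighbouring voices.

Adjacent intervals: B#3→D#4 = minor third; D#4→E4 = minor second; E4→G#4 = major third.
The largest is E4 to G#4, a major third (4 semitones).

major third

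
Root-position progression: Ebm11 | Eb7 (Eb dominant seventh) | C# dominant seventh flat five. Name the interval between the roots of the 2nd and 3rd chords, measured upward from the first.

The roots are Eb and C#.
6 letter names make it a sixth; at 10 semitones (a half step wider than major) the quality is augmented.

augmented sixth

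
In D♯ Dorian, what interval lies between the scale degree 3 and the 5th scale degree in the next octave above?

D♯ dorian: D♯ E♯ F♯ G♯ A♯ B♯ C♯.
Scale degree 3 = F♯; degree 5 (up an octave) = A♯.
F♯ up to A♯ spans 10 letter names and 16 semitones — a major tenth.

M10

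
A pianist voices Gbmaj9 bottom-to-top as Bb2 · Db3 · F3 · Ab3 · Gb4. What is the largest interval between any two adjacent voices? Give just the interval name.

minor seventh

Adjacent intervals: Bb2→Db3 = minor third; Db3→F3 = major third; F3→Ab3 = minor third; Ab3→Gb4 = minor seventh.
The largest is Ab3 to Gb4, a minor seventh (10 semitones).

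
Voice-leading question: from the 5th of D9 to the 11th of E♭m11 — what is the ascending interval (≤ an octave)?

d8

D9 has A as its 5th, and E♭m11 has A♭ as its 11th.
From A to A♭: 11 semitones over an octave = diminished.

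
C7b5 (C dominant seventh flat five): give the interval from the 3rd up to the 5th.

diminished third

C dominant seventh flat five: C-E-Gb-Bb.
The 3rd is E and the 5th is Gb.
3 letter names make it a third; at 2 semitones (a whole step narrower than major) the quality is diminished.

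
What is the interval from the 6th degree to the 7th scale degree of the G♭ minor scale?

major second

The scale runs G♭ A♭ B𝄫 C♭ D♭ E𝄫 F♭.
6th degree = E𝄫; 7th scale degree = F♭.
From E𝄫 to F♭ is 2 semitones, exactly the major second.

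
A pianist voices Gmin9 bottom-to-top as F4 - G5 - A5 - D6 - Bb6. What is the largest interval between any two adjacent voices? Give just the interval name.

Adjacent intervals: F4→G5 = major ninth; G5→A5 = major second; A5→D6 = perfect fourth; D6→Bb6 = minor sixth.
The largest is F4 to G5, a major ninth (14 semitones).

major 9th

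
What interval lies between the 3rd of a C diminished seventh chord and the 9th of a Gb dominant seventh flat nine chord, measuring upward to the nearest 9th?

diminished 4th

The 3rd of C diminished seventh is Eb; the 9th of Gb dominant seventh flat nine is Abb.
4 letter names make it a fourth; at 4 semitones (a half step narrower than perfect) the quality is diminished.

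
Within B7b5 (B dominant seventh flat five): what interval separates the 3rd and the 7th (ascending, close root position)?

diminished fifth

Spelling the chord: B–D♯–F–A.
So we need the interval from D♯ up to A.
D♯ up to A is 6 semitones, a half step narrower than a perfect fifth, so the interval is diminished.
This 3–7 tritone is the characteristic tension at the heart of the dominant sound.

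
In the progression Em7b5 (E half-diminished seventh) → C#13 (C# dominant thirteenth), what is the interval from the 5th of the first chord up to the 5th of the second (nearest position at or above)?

Em7b5 (E half-diminished seventh) has Bb as its 5th, and C#13 (C# dominant thirteenth) has G# as its 5th.
Bb up to G# is 10 semitones, a half step wider than a major sixth, so the interval is augmented.

augmented 6th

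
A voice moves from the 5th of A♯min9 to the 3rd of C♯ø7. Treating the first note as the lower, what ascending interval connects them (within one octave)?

diminished octave

The 5th of A♯min9 is E♯; the 3rd of C♯ø7 is E.
From E♯ to E: 11 semitones over an octave = diminished.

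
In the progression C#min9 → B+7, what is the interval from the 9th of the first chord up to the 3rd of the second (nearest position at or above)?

C#min9 has D# as its 9th, and B+7 has D# as its 3rd.
From D# to D# is 0 semitones, exactly the perfect unison.

P1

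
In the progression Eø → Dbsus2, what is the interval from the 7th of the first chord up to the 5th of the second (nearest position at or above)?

Eø has D as its 7th, and Dbsus2 has Ab as its 5th.
From D to Ab: 6 semitones over a fifth = diminished.

diminished fifth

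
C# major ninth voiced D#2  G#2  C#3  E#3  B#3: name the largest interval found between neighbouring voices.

P5

Adjacent intervals: D#2→G#2 = perfect fourth; G#2→C#3 = perfect fourth; C#3→E#3 = major third; E#3→B#3 = perfect fifth.
The largest is E#3 to B#3, a perfect fifth (7 semitones).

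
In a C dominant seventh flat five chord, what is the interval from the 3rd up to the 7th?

C7b5 (C dominant seventh flat five) is spelled C-E-Gb-Bb.
That puts E below Bb.
E up to Bb is 6 semitones, a half step narrower than a perfect fifth, so the interval is diminished.

diminished fifth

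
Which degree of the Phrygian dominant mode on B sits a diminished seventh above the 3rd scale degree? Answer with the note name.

C

The scale is B C D# E F# G A.
The 3rd scale degree is D#; a diminished seventh above that is C — scale degree 2.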